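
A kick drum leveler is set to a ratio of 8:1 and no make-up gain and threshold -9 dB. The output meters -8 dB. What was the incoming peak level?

That's 1 dB above the -9 dB threshold.
Before 8:1 compression the overshoot was 1 × 8 = 8 dB, so input = -9 + 8 = -1 dB.

-1 dB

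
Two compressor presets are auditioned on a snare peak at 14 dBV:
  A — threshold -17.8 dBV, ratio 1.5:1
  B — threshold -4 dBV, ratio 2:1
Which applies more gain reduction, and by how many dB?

A, by 1.6 dB

A: 31.8 dB over, compressed to 21.2 dB over, so 10.6 dB of GR.
B: 18 dB over, compressed to 9 dB over, so 9 dB of GR.
Difference: 1.6 dB in favour of A.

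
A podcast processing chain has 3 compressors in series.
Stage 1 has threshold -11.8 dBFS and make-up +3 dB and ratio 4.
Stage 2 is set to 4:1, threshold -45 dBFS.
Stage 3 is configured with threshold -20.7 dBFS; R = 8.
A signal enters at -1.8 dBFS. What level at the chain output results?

Stage 1: 10 dB above -11.8 dBFS, reduced 4:1 to 2.5 dB above → -9.3 dBFS; +3 dB make-up → -6.3 dBFS.
Stage 2: overshoot 38.7 dB → 38.7/4 = 9.675 dB → -35.325 dBFS.
Stage 3: -35.325 dBFS ≤ -20.7 dBFS, so stage 3 doesn't engage; output -35.325 dBFS.

-35.325 dBFS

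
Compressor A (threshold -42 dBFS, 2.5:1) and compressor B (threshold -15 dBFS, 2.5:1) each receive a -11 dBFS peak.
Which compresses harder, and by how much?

A, by 16.2 dB

A: GR = 31 − 31/2.5 = 18.6 dB.
B: GR = 4 − 4/2.5 = 2.4 dB.
A reduces 16.2 dB more.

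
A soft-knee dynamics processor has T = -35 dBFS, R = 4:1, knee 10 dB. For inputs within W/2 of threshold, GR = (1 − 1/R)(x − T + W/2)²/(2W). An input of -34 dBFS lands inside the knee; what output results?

x − T + W/2 = -34 − (-35) + 5 = 6.
GR = (1 − 1/4) × 6² / 20 = 0.75 × 36 / 20 = 1.35 dB.
Output = -34 − 1.35 = -35.35 dBFS.

-35.35 dBFS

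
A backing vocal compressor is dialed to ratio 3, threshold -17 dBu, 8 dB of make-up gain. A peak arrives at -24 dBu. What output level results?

-16 dBu

-24 dBu is 7 dB below the -17 dBu threshold, so no gain reduction is applied.
Make-up gain adds 8 dB: -24 + 8 = -16 dBu.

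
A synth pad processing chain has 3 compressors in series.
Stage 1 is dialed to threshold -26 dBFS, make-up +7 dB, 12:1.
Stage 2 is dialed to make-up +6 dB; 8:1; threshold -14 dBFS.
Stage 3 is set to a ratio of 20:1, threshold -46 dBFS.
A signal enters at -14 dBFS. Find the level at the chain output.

-44.3 dBFS

Stage 1: 12 dB above -26 dBFS, reduced 12:1 to 1 dB above → -25 dBFS; +7 dB make-up → -18 dBFS.
Stage 2: below threshold (-18 ≤ -14); passes unchanged; make-up brings it to -12 dBFS.
Stage 3: 34 dB above -46 dBFS, reduced 20:1 to 1.7 dB above → -44.3 dBFS.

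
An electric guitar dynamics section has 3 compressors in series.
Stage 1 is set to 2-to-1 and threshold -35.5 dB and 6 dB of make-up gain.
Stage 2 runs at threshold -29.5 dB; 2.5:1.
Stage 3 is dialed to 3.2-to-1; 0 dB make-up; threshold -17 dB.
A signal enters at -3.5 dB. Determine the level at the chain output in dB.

Stage 1: overshoot 32 dB → 32/2 = 16 dB → -19.5 dB; +6 dB make-up → -13.5 dB.
Stage 2: overshoot 16 dB → 16/2.5 = 6.4 dB → -23.1 dB.
Stage 3: below threshold (-23.1 ≤ -17); passes unchanged; output -23.1 dB.

-23.1 dB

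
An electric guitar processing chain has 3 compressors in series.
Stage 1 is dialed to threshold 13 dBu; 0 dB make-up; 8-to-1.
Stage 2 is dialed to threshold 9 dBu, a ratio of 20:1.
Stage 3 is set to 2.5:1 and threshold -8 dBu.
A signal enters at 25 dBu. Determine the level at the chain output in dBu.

Stage 1: 12 dB above 13 dBu, reduced 8:1 to 1.5 dB above → 14.5 dBu.
Stage 2: overshoot 5.5 dB → 5.5/20 = 0.275 dB → 9.275 dBu.
Stage 3: 17.275 dB above -8 dBu, reduced 2.5:1 to 6.91 dB above → -1.09 dBu.

-1.09 dBu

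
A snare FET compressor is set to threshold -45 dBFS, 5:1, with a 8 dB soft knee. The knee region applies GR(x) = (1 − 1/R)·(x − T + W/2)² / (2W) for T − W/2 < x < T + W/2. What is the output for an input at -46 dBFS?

-46.45 dBFS

x − T + W/2 = -46 − (-45) + 4 = 3.
GR = (1 − 1/5) × 3² / 16 = 0.8 × 9 / 16 = 0.45 dB.
Output = -46 − 0.45 = -46.45 dBFS.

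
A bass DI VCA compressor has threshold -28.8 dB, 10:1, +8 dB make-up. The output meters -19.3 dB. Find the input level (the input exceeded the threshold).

-13.8 dB

Stripping the +8 dB make-up gives -27.3 dB at the gain stage.
That's 1.5 dB above the -28.8 dB threshold.
Undo the ratio: input overshoot = 1.5 × 10 = 15 dB, giving input = -13.8 dB.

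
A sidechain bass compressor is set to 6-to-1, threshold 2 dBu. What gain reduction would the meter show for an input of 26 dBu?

The signal is 24 dB above threshold.
A 6:1 ratio leaves 4 dB of that excess.
GR = overshoot in − overshoot out = 24 − 4 = 20 dB.

20 dB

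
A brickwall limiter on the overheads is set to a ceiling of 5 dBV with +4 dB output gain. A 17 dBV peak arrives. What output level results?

At ∞:1, everything above 5 dBV is held at the ceiling.
Output gain then adds 4 dB: 5 + 4 = 9 dBV.

9 dBV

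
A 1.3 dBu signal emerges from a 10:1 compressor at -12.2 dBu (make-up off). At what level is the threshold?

Input is 15 dB above T (since output overshoot × R = input overshoot: (-12.2 − T)·10 = 1.3 − T gives T = -13.7 dBu).
Check: -13.7 + (1.3 − (-13.7))/10 = -13.7 + 1.5 = -12.2 dBu. ✓

-13.7 dBu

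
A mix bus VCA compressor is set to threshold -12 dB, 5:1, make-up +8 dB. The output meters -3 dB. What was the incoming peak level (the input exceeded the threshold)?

Remove make-up: -3 − 8 = -11 dB.
That's 1 dB above the -12 dB threshold.
Before 5:1 compression the overshoot was 1 × 5 = 5 dB, so input = -12 + 5 = -7 dB.

-7 dB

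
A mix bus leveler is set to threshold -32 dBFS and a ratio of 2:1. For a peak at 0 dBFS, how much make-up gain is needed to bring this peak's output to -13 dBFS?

The peak compresses to -32 + 32/2 = -16 dBFS.
To reach -13 dBFS requires -13 − (-16) = 3 dB of make-up.

3 dB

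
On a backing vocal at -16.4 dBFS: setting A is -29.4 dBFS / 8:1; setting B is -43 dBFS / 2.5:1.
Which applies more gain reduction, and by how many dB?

B, by 4.585 dB

A: 13 dB over, compressed to 1.625 dB over, so 11.375 dB of GR.
B: 26.6 dB over, compressed to 10.64 dB over, so 15.96 dB of GR.
Difference: 4.585 dB in favour of B.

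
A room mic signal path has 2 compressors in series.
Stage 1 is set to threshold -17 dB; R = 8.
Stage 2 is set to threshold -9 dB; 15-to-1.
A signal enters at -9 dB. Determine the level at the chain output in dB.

Stage 1: -9 dB is 8 dB over -17 dB; at 8:1 that becomes 1 dB over, giving -16 dB.
Stage 2: -16 dB is at or below the -9 dB threshold — no compression; output -16 dB.

-16 dB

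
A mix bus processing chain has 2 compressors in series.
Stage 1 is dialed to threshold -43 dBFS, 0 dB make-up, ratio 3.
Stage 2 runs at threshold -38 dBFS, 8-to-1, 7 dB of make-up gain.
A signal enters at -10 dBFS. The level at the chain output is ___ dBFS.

-30.25 dBFS

Stage 1: overshoot 33 dB → 33/3 = 11 dB → -32 dBFS.
Stage 2: -32 dBFS is 6 dB over -38 dBFS; at 8:1 that becomes 0.75 dB over, giving -37.25 dBFS; +7 dB make-up → -30.25 dBFS.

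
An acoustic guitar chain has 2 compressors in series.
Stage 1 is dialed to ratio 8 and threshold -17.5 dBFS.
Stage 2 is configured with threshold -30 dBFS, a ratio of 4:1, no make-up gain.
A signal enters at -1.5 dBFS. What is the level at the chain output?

-26.375 dBFS

Stage 1: overshoot 16 dB → 16/8 = 2 dB → -15.5 dBFS.
Stage 2: -15.5 dBFS is 14.5 dB over -30 dBFS; at 4:1 that becomes 3.625 dB over, giving -26.375 dBFS.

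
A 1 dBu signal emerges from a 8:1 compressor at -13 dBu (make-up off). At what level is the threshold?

Input is 16 dB above T (since output overshoot × R = input overshoot: (-13 − T)·8 = 1 − T gives T = -15 dBu).
Check: -15 + (1 − (-15))/8 = -15 + 2 = -13 dBu. ✓

-15 dBu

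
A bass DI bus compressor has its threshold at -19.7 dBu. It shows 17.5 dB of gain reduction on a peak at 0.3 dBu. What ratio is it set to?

Input overshoot = 0.3 − (-19.7) = 20 dB.
Output overshoot = 20 − 17.5 = 2.5 dB.
Ratio = input overshoot / output overshoot = 20 / 2.5 = 8.

8:1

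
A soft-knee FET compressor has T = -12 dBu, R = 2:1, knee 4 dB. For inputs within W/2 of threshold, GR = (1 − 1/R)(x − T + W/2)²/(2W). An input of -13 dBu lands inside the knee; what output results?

-13.0625 dBu

x − T + W/2 = -13 − (-12) + 2 = 1.
GR = (1 − 1/2) × 1² / 8 = 0.5 × 1 / 8 = 0.0625 dB.
Output = -13 − 0.0625 = -13.0625 dBu.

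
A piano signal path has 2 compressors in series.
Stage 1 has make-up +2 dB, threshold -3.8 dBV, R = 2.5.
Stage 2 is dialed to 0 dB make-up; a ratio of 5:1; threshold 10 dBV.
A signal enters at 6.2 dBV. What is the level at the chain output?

Stage 1: overshoot 10 dB → 10/2.5 = 4 dB → 0.2 dBV; +2 dB make-up → 2.2 dBV.
Stage 2: 2.2 dBV ≤ 10 dBV, so stage 2 doesn't engage; output 2.2 dBV.

2.2 dBV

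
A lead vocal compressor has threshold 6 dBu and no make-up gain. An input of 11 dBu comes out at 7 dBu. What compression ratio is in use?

Input overshoot = 11 − 6 = 5 dB; output overshoot = 7 − 6 = 1 dB.
Ratio = 5 / 1 = 5.

5:1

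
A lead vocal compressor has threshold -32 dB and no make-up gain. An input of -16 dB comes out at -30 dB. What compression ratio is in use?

Input overshoot = -16 − (-32) = 16 dB; output overshoot = -30 − (-32) = 2 dB.
Ratio = 16 / 2 = 8.

8:1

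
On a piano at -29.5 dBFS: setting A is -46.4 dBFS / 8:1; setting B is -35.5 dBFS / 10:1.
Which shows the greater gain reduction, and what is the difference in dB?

A: 16.9 dB over, compressed to 2.1125 dB over, so 14.7875 dB of GR.
B: 6 dB over, compressed to 0.6 dB over, so 5.4 dB of GR.
Difference: 9.3875 dB in favour of A.

A, by 9.3875 dB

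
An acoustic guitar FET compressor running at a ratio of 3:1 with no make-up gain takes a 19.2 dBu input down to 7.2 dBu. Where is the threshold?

Input is 18 dB above T (since output overshoot × R = input overshoot: (7.2 − T)·3 = 19.2 − T gives T = 1.2 dBu).
Check: 1.2 + (19.2 − 1.2)/3 = 1.2 + 6 = 7.2 dBu. ✓

1.2 dBu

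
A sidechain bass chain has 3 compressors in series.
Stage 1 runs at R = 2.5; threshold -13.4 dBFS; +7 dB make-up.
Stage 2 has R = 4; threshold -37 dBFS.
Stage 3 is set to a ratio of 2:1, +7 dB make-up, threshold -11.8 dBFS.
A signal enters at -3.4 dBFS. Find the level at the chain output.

Stage 1: 10 dB above -13.4 dBFS, reduced 2.5:1 to 4 dB above → -9.4 dBFS; +7 dB make-up → -2.4 dBFS.
Stage 2: overshoot 34.6 dB → 34.6/4 = 8.65 dB → -28.35 dBFS.
Stage 3: below threshold (-28.35 ≤ -11.8); passes unchanged; make-up brings it to -21.35 dBFS.

-21.35 dBFS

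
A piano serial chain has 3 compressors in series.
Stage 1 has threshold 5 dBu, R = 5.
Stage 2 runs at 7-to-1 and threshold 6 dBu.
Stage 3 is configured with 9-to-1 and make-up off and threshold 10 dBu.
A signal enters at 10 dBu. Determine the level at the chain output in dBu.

6 dBu

Stage 1: 5 dB above 5 dBu, reduced 5:1 to 1 dB above → 6 dBu.
Stage 2: below threshold (6 ≤ 6); passes unchanged; output 6 dBu.
Stage 3: below threshold (6 ≤ 10); passes unchanged; output 6 dBu.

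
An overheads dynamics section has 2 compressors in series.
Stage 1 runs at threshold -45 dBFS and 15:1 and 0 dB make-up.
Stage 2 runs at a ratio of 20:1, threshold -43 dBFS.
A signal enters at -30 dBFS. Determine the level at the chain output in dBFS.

Stage 1: 15 dB above -45 dBFS, reduced 15:1 to 1 dB above → -44 dBFS.
Stage 2: -44 dBFS is at or below the -43 dBFS threshold — no compression; output -44 dBFS.

-44 dBFS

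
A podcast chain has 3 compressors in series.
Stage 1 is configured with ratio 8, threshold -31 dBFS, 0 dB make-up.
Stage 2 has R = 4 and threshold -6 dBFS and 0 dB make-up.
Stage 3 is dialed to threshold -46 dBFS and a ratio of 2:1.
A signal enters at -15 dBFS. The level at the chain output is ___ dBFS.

-37.5 dBFS

Stage 1: -15 dBFS is 16 dB over -31 dBFS; at 8:1 that becomes 2 dB over, giving -29 dBFS.
Stage 2: -29 dBFS ≤ -6 dBFS, so stage 2 doesn't engage; output -29 dBFS.
Stage 3: -29 dBFS is 17 dB over -46 dBFS; at 2:1 that becomes 8.5 dB over, giving -37.5 dBFS.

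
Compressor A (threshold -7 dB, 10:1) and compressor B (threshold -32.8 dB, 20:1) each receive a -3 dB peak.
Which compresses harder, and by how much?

A: GR = 4 − 4/10 = 3.6 dB.
B: GR = 29.8 − 29.8/20 = 28.31 dB.
B reduces 24.71 dB more.

B, by 24.71 dB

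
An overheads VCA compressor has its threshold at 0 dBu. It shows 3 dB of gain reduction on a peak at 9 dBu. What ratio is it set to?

Input overshoot = 9 − 0 = 9 dB.
Output overshoot = 9 − 3 = 6 dB.
Ratio = input overshoot / output overshoot = 9 / 6 = 1.5.

1.5:1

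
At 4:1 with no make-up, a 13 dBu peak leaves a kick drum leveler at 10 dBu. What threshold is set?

9 dBu

Let T be the threshold. Output overshoot = (input overshoot)/R, so 10 − T = (13 − T)/4.
4·(10 − T) = 13 − T → 3·T = 40 − 13 = 27.
T = 27/3 = 9 dBu.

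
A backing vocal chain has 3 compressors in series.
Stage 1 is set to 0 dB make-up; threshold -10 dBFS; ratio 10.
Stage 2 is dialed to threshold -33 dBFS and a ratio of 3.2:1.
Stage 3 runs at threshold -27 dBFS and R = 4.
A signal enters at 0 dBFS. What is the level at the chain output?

Stage 1: overshoot 10 dB → 10/10 = 1 dB → -9 dBFS.
Stage 2: 24 dB above -33 dBFS, reduced 3.2:1 to 7.5 dB above → -25.5 dBFS.
Stage 3: -25.5 dBFS is 1.5 dB over -27 dBFS; at 4:1 that becomes 0.375 dB over, giving -26.625 dBFS.

-26.625 dBFS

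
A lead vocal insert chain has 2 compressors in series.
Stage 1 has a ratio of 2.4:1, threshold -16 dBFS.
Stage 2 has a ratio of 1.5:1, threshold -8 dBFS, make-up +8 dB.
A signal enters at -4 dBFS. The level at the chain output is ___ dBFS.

-3 dBFS

Stage 1: -4 dBFS is 12 dB over -16 dBFS; at 2.4:1 that becomes 5 dB over, giving -11 dBFS.
Stage 2: -11 dBFS ≤ -8 dBFS, so stage 2 doesn't engage; make-up brings it to -3 dBFS.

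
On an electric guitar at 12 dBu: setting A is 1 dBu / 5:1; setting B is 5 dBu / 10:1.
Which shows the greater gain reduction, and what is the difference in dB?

A, by 2.5 dB

A: 11 dB over, compressed to 2.2 dB over, so 8.8 dB of GR.
B: 7 dB over, compressed to 0.7 dB over, so 6.3 dB of GR.
Difference: 2.5 dB in favour of A.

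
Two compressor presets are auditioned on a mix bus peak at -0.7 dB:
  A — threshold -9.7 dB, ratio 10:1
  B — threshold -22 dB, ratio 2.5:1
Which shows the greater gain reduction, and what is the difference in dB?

A: GR = 9 − 9/10 = 8.1 dB.
B: GR = 21.3 − 21.3/2.5 = 12.78 dB.
Difference: 4.68 dB in favour of B.

B, by 4.68 dB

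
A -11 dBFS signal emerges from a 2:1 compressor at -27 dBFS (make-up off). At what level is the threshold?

-43 dBFS

Let T be the threshold. Output overshoot = (input overshoot)/R, so -27 − T = (-11 − T)/2.
2·(-27 − T) = -11 − T → 1·T = -54 − (-11) = -43.
T = -43/1 = -43 dBFS.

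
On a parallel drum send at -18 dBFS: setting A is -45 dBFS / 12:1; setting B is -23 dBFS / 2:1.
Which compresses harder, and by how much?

A: 27 dB over, compressed to 2.25 dB over, so 24.75 dB of GR.
B: 5 dB over, compressed to 2.5 dB over, so 2.5 dB of GR.
A reduces 22.25 dB more.

A, by 22.25 dB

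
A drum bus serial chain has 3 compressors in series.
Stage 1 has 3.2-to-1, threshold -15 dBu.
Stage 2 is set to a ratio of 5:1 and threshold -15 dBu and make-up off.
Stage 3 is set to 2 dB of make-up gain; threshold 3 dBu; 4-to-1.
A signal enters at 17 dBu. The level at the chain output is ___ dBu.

Stage 1: 17 dBu is 32 dB over -15 dBu; at 3.2:1 that becomes 10 dB over, giving -5 dBu.
Stage 2: 10 dB above -15 dBu, reduced 5:1 to 2 dB above → -13 dBu.
Stage 3: below threshold (-13 ≤ 3); passes unchanged; make-up brings it to -11 dBu.

-11 dBu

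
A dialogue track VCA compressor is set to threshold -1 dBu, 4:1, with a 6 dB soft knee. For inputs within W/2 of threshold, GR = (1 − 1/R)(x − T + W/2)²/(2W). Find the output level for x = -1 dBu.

x − T + W/2 = -1 − (-1) + 3 = 3.
GR = (1 − 1/4) × 3² / 12 = 0.75 × 9 / 12 = 0.5625 dB.
Output = -1 − 0.5625 = -1.5625 dBu.

-1.5625 dBu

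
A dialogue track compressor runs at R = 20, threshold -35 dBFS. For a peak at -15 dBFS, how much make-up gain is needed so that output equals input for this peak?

Overshoot 20 dB → 20/20 = 1 dB after compression, so the compressed level is -35 + 1 = -34 dBFS.
Make-up = target − compressed = -15 − (-34) = 19 dB.

19 dB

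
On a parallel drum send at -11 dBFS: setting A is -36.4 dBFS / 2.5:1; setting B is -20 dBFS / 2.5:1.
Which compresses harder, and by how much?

A: overshoot 25.4 dB → output overshoot 10.16 dB → GR 15.24 dB.
B: overshoot 9 dB → output overshoot 3.6 dB → GR 5.4 dB.
Difference: 9.84 dB in favour of A.

A, by 9.84 dB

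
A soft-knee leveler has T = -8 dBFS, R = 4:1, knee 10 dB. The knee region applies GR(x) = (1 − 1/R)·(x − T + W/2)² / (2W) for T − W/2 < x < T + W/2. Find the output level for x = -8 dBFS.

-8.9375 dBFS

x − T + W/2 = -8 − (-8) + 5 = 5.
GR = (1 − 1/4) × 5² / 20 = 0.75 × 25 / 20 = 0.9375 dB.
Output = -8 − 0.9375 = -8.9375 dBFS.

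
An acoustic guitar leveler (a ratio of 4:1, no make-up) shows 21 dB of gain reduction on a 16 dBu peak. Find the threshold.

Input is 28 dB above T (since output overshoot × R = input overshoot: (-5 − T)·4 = 16 − T gives T = -12 dBu).
Check: -12 + (16 − (-12))/4 = -12 + 7 = -5 dBu. ✓

-12 dBu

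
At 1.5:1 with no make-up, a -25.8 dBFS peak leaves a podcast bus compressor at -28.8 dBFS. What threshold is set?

-34.8 dBFS

Let T be the threshold. Output overshoot = (input overshoot)/R, so -28.8 − T = (-25.8 − T)/1.5.
1.5·(-28.8 − T) = -25.8 − T → 0.5·T = -43.2 − (-25.8) = -17.4.
T = -17.4/0.5 = -34.8 dBFS.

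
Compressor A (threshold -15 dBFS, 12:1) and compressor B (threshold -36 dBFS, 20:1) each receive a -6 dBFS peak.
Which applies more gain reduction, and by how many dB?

A: GR = 9 − 9/12 = 8.25 dB.
B: GR = 30 − 30/20 = 28.5 dB.
B reduces 20.25 dB more.

B, by 20.25 dB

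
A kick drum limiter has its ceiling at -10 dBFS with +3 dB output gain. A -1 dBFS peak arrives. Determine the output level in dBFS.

A brickwall limiter is an ∞:1 compressor: any input above the ceiling is clamped to -10 dBFS.
Output gain then adds 3 dB: -10 + 3 = -7 dBFS.

-7 dBFS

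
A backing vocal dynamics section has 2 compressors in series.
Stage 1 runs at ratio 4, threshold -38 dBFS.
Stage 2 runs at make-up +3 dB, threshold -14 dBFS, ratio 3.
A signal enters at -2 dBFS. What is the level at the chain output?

Stage 1: -2 dBFS is 36 dB over -38 dBFS; at 4:1 that becomes 9 dB over, giving -29 dBFS.
Stage 2: below threshold (-29 ≤ -14); passes unchanged; make-up brings it to -26 dBFS.

-26 dBFS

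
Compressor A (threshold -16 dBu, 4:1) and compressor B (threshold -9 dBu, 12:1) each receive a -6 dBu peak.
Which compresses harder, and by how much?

A, by 4.75 dB

A: GR = 10 − 10/4 = 7.5 dB.
B: GR = 3 − 3/12 = 2.75 dB.
A reduces 4.75 dB more.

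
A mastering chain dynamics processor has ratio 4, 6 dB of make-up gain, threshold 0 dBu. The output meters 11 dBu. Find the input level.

Before make-up, the level was 11 − 6 = 5 dBu.
The compressed level sits 5 − 0 = 5 dB over threshold.
Before 4:1 compression the overshoot was 5 × 4 = 20 dB, so input = 0 + 20 = 20 dBu.

20 dBu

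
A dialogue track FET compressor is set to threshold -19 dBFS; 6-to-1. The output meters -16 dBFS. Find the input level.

-1 dBFS

Post-compression overshoot = -16 − (-19) = 3 dB.
Undo the ratio: input overshoot = 3 × 6 = 18 dB, giving input = -1 dBFS.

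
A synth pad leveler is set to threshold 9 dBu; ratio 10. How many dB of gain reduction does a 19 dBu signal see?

The signal is 10 dB above threshold.
After 10:1 compression the overshoot becomes 10/10 = 1 dB.
GR = overshoot in − overshoot out = 10 − 1 = 9 dB.

9 dB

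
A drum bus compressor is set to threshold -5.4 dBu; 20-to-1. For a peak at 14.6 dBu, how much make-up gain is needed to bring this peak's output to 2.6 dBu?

Without make-up, output = threshold + overshoot/20 = -5.4 + 1 = -4.4 dBu.
Gap to target: 7 dB.

7 dB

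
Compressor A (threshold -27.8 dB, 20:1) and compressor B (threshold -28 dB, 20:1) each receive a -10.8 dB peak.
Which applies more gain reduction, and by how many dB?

A: overshoot 17 dB → output overshoot 0.85 dB → GR 16.15 dB.
B: overshoot 17.2 dB → output overshoot 0.86 dB → GR 16.34 dB.
B reduces 0.19 dB more.

B, by 0.19 dB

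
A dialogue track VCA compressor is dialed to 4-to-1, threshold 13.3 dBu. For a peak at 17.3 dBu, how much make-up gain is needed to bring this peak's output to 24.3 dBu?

10 dB

The peak compresses to 13.3 + 4/4 = 14.3 dBu.
To reach 24.3 dBu requires 24.3 − 14.3 = 10 dB of make-up.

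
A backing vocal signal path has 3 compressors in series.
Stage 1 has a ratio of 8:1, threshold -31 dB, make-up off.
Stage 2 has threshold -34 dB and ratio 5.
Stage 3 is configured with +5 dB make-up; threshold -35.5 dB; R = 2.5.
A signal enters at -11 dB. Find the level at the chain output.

-29.46 dB

Stage 1: -11 dB is 20 dB over -31 dB; at 8:1 that becomes 2.5 dB over, giving -28.5 dB.
Stage 2: -28.5 dB is 5.5 dB over -34 dB; at 5:1 that becomes 1.1 dB over, giving -32.9 dB.
Stage 3: overshoot 2.6 dB → 2.6/2.5 = 1.04 dB → -34.46 dB; +5 dB make-up → -29.46 dB.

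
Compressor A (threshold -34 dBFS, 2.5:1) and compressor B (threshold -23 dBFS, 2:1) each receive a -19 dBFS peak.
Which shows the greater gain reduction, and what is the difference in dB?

A, by 7 dB

A: overshoot 15 dB → output overshoot 6 dB → GR 9 dB.
B: overshoot 4 dB → output overshoot 2 dB → GR 2 dB.
Difference: 7 dB in favour of A.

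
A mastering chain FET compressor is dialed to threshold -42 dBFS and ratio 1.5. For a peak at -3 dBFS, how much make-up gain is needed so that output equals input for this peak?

The peak compresses to -42 + 39/1.5 = -16 dBFS.
To reach -3 dBFS requires -3 − (-16) = 13 dB of make-up.

13 dB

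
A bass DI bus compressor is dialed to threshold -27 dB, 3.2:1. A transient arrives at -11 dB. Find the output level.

-22 dB

-11 dB sits 16 dB over threshold.
The 16 dB excess becomes 5 dB after 3.2:1 reduction.
So the level is -27 + 5 = -22 dB.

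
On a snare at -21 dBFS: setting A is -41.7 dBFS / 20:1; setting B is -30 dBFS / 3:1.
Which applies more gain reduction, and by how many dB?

A: 20.7 dB over, compressed to 1.035 dB over, so 19.665 dB of GR.
B: 9 dB over, compressed to 3 dB over, so 6 dB of GR.
Difference: 13.665 dB in favour of A.

A, by 13.665 dB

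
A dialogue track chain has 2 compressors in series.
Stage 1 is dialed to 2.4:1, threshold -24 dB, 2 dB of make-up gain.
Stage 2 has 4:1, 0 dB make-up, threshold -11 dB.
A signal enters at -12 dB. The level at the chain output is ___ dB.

Stage 1: -12 dB is 12 dB over -24 dB; at 2.4:1 that becomes 5 dB over, giving -19 dB; +2 dB make-up → -17 dB.
Stage 2: below threshold (-17 ≤ -11); passes unchanged; output -17 dB.

-17 dB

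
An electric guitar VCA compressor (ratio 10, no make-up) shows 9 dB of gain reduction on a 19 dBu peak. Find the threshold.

Input is 10 dB above T (since output overshoot × R = input overshoot: (10 − T)·10 = 19 − T gives T = 9 dBu).
Check: 9 + (19 − 9)/10 = 9 + 1 = 10 dBu. ✓

9 dBu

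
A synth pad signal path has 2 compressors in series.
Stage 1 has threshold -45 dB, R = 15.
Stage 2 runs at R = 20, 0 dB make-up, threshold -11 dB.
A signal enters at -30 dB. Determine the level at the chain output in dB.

-44 dB

Stage 1: 15 dB above -45 dB, reduced 15:1 to 1 dB above → -44 dB.
Stage 2: -44 dB ≤ -11 dB, so stage 2 doesn't engage; output -44 dB.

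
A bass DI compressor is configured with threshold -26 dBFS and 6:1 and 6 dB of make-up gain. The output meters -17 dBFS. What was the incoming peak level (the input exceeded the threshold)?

-8 dBFS

Stripping the +6 dB make-up gives -23 dBFS at the gain stage.
Post-compression overshoot = -23 − (-26) = 3 dB.
Undo the ratio: input overshoot = 3 × 6 = 18 dB, giving input = -8 dBFS.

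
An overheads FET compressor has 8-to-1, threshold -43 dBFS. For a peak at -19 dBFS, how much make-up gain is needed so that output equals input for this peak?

21 dB

Overshoot 24 dB → 24/8 = 3 dB after compression, so the compressed level is -43 + 3 = -40 dBFS.
Make-up = target − compressed = -19 − (-40) = 21 dB.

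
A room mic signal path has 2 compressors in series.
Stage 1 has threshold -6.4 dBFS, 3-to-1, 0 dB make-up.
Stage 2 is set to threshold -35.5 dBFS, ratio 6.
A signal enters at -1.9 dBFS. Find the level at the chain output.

Stage 1: 4.5 dB above -6.4 dBFS, reduced 3:1 to 1.5 dB above → -4.9 dBFS.
Stage 2: -4.9 dBFS is 30.6 dB over -35.5 dBFS; at 6:1 that becomes 5.1 dB over, giving -30.4 dBFS.

-30.4 dBFS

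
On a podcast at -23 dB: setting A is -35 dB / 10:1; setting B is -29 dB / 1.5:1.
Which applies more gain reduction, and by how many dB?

A: GR = 12 − 12/10 = 10.8 dB.
B: GR = 6 − 6/1.5 = 2 dB.
Difference: 8.8 dB in favour of A.

A, by 8.8 dB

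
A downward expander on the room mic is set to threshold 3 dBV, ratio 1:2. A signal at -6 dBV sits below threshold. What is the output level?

-15 dBV

Undershoot = 3 − (-6) = 9 dB.
At 1:2, that expands to 18 dB under threshold.
Output = 3 − 18 = -15 dBV.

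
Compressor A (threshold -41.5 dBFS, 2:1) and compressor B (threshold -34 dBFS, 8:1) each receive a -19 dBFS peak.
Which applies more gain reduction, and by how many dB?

B, by 1.875 dB

A: 22.5 dB over, compressed to 11.25 dB over, so 11.25 dB of GR.
B: 15 dB over, compressed to 1.875 dB over, so 13.125 dB of GR.
B applies 1.875 dB more gain reduction.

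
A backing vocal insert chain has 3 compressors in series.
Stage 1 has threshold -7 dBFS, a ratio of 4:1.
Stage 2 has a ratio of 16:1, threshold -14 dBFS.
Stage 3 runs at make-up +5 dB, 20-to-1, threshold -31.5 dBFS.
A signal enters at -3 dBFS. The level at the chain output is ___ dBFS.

-25.6 dBFS

Stage 1: -3 dBFS is 4 dB over -7 dBFS; at 4:1 that becomes 1 dB over, giving -6 dBFS.
Stage 2: 8 dB above -14 dBFS, reduced 16:1 to 0.5 dB above → -13.5 dBFS.
Stage 3: 18 dB above -31.5 dBFS, reduced 20:1 to 0.9 dB above → -30.6 dBFS; +5 dB make-up → -25.6 dBFS.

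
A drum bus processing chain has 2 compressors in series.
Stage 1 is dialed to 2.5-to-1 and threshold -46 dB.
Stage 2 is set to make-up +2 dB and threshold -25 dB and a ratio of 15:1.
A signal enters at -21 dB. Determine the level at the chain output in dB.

-34 dB

Stage 1: -21 dB is 25 dB over -46 dB; at 2.5:1 that becomes 10 dB over, giving -36 dB.
Stage 2: -36 dB is at or below the -25 dB threshold — no compression; make-up brings it to -34 dB.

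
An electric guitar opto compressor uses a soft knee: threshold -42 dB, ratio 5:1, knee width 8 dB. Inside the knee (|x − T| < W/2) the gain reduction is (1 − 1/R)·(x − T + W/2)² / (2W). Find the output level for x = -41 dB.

-42.25 dB

x − T + W/2 = -41 − (-42) + 4 = 5.
GR = (1 − 1/5) × 5² / 16 = 0.8 × 25 / 16 = 1.25 dB.
Output = -41 − 1.25 = -42.25 dB.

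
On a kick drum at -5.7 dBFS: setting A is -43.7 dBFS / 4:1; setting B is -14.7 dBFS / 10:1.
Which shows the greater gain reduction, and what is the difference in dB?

A: 38 dB over, compressed to 9.5 dB over, so 28.5 dB of GR.
B: 9 dB over, compressed to 0.9 dB over, so 8.1 dB of GR.
Difference: 20.4 dB in favour of A.

A, by 20.4 dB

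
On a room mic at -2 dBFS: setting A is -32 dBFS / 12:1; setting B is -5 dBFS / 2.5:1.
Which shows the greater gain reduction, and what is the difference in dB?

A, by 25.7 dB

A: overshoot 30 dB → output overshoot 2.5 dB → GR 27.5 dB.
B: overshoot 3 dB → output overshoot 1.2 dB → GR 1.8 dB.
Difference: 25.7 dB in favour of A.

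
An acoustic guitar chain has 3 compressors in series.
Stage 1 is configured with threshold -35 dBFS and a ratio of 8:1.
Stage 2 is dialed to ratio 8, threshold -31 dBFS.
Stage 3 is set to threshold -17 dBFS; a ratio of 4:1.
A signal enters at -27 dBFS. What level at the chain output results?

-34 dBFS

Stage 1: overshoot 8 dB → 8/8 = 1 dB → -34 dBFS.
Stage 2: below threshold (-34 ≤ -31); passes unchanged; output -34 dBFS.
Stage 3: -34 dBFS is at or below the -17 dBFS threshold — no compression; output -34 dBFS.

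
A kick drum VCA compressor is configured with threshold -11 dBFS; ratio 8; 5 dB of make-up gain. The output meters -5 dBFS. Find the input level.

Before make-up, the level was -5 − 5 = -10 dBFS.
The compressed level sits -10 − (-11) = 1 dB over threshold.
Before 8:1 compression the overshoot was 1 × 8 = 8 dB, so input = -11 + 8 = -3 dBFS.

-3 dBFS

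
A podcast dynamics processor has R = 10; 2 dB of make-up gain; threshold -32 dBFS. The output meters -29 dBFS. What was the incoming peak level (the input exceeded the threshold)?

Remove make-up: -29 − 2 = -31 dBFS.
That's 1 dB above the -32 dBFS threshold.
Before 10:1 compression the overshoot was 1 × 10 = 10 dB, so input = -32 + 10 = -22 dBFS.

-22 dBFS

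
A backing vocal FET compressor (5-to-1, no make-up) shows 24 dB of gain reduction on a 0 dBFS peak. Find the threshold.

Let T be the threshold. Output overshoot = (input overshoot)/R, so -24 − T = (0 − T)/5.
5·(-24 − T) = 0 − T → 4·T = -120 − 0 = -120.
T = -120/4 = -30 dBFS.

-30 dBFS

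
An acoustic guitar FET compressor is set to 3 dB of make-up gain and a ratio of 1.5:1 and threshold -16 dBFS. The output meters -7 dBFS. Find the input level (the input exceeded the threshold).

-7 dBFS

Stripping the +3 dB make-up gives -10 dBFS at the gain stage.
Post-compression overshoot = -10 − (-16) = 6 dB.
Input overshoot = R × output overshoot = 9 dB → input = -16 + 9 = -7 dBFS.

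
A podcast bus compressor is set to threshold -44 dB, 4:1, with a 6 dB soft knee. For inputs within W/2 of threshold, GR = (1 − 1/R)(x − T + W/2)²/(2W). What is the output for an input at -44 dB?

-44.5625 dB

x − T + W/2 = -44 − (-44) + 3 = 3.
GR = (1 − 1/4) × 3² / 12 = 0.75 × 9 / 12 = 0.5625 dB.
Output = -44 − 0.5625 = -44.5625 dB.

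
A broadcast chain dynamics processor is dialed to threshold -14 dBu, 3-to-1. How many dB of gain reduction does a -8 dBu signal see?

-8 dBu exceeds the threshold by 6 dB.
After 3:1 compression the overshoot becomes 6/3 = 2 dB.
Gain reduction = 6 − 2 = 4 dB.

4 dB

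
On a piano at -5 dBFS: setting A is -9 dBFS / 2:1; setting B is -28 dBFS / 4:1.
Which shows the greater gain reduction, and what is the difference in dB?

A: 4 dB over, compressed to 2 dB over, so 2 dB of GR.
B: 23 dB over, compressed to 5.75 dB over, so 17.25 dB of GR.
Difference: 15.25 dB in favour of B.

B, by 15.25 dB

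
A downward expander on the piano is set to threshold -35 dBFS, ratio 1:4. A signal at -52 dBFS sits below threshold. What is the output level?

Below threshold, a 1:4 expander applies gain = (4−1)×(T − x) of attenuation.
(4−1) × 17 = 51 dB, so output = -52 − 51 = -103 dBFS.

-103 dBFS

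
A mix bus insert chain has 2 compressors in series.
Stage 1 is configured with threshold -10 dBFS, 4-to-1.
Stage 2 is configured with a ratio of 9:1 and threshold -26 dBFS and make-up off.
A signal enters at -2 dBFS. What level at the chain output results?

-24 dBFS

Stage 1: 8 dB above -10 dBFS, reduced 4:1 to 2 dB above → -8 dBFS.
Stage 2: 18 dB above -26 dBFS, reduced 9:1 to 2 dB above → -24 dBFS.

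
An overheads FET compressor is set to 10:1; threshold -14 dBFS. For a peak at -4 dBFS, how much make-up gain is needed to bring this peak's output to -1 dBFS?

12 dB

The peak compresses to -14 + 10/10 = -13 dBFS.
To reach -1 dBFS requires -1 − (-13) = 12 dB of make-up.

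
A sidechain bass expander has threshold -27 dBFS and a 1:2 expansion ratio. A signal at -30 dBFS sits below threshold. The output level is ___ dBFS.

-33 dBFS

The input is 3 dB below the -27 dBFS threshold.
A 1:2 expander multiplies undershoot by 2: 3 × 2 = 6 dB below threshold.
Output = -27 − 6 = -33 dBFS.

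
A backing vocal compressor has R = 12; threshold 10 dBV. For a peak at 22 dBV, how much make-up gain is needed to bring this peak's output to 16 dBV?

5 dB

Overshoot 12 dB → 12/12 = 1 dB after compression, so the compressed level is 10 + 1 = 11 dBV.
Make-up = target − compressed = 16 − 11 = 5 dB.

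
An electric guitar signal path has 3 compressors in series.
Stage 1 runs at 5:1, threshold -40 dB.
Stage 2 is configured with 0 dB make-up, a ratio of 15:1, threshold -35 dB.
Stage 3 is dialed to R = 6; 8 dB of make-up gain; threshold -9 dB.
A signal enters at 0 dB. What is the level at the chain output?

-26.8 dB

Stage 1: 40 dB above -40 dB, reduced 5:1 to 8 dB above → -32 dB.
Stage 2: overshoot 3 dB → 3/15 = 0.2 dB → -34.8 dB.
Stage 3: -34.8 dB ≤ -9 dB, so stage 3 doesn't engage; make-up brings it to -26.8 dB.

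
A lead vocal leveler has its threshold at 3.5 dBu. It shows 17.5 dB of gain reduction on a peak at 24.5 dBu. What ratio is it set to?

Input overshoot = 24.5 − 3.5 = 21 dB.
Output overshoot = 21 − 17.5 = 3.5 dB.
Ratio = input overshoot / output overshoot = 21 / 3.5 = 6.

6:1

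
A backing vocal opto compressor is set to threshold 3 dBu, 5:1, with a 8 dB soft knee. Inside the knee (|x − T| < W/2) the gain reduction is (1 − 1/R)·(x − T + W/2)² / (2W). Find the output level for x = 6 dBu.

3.55 dBu

x − T + W/2 = 6 − 3 + 4 = 7.
GR = (1 − 1/5) × 7² / 16 = 0.8 × 49 / 16 = 2.45 dB.
Output = 6 − 2.45 = 3.55 dBu.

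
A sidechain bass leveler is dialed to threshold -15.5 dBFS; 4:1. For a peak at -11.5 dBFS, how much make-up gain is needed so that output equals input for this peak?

Without make-up, output = threshold + overshoot/4 = -15.5 + 1 = -14.5 dBFS.
Gap to target: 3 dB.

3 dB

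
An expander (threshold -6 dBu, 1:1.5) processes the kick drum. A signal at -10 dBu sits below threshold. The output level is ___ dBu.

-12 dBu

Below threshold, a 1:1.5 expander applies gain = (1.5−1)×(T − x) of attenuation.
(1.5−1) × 4 = 2 dB, so output = -10 − 2 = -12 dBu.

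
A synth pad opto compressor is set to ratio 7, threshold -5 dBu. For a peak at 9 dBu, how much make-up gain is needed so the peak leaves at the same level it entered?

12 dB

Without make-up, output = threshold + overshoot/7 = -5 + 2 = -3 dBu.
Gap to target: 12 dB.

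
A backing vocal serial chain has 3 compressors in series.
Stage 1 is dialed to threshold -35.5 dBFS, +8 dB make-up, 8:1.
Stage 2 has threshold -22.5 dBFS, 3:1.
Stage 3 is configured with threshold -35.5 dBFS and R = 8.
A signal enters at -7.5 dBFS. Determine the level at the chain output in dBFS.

Stage 1: 28 dB above -35.5 dBFS, reduced 8:1 to 3.5 dB above → -32 dBFS; +8 dB make-up → -24 dBFS.
Stage 2: -24 dBFS ≤ -22.5 dBFS, so stage 2 doesn't engage; output -24 dBFS.
Stage 3: -24 dBFS is 11.5 dB over -35.5 dBFS; at 8:1 that becomes 1.4375 dB over, giving -34.0625 dBFS.

-34.0625 dBFS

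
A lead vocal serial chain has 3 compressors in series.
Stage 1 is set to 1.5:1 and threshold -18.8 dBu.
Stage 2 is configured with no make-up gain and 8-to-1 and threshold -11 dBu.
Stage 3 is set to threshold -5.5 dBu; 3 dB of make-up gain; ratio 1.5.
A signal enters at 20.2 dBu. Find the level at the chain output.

-5.725 dBu

Stage 1: overshoot 39 dB → 39/1.5 = 26 dB → 7.2 dBu.
Stage 2: overshoot 18.2 dB → 18.2/8 = 2.275 dB → -8.725 dBu.
Stage 3: below threshold (-8.725 ≤ -5.5); passes unchanged; make-up brings it to -5.725 dBu.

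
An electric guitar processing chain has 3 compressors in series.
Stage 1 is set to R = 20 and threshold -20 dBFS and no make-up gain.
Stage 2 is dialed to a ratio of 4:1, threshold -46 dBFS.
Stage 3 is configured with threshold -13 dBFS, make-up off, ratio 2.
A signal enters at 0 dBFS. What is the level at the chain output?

-39.25 dBFS

Stage 1: 0 dBFS is 20 dB over -20 dBFS; at 20:1 that becomes 1 dB over, giving -19 dBFS.
Stage 2: -19 dBFS is 27 dB over -46 dBFS; at 4:1 that becomes 6.75 dB over, giving -39.25 dBFS.
Stage 3: -39.25 dBFS ≤ -13 dBFS, so stage 3 doesn't engage; output -39.25 dBFS.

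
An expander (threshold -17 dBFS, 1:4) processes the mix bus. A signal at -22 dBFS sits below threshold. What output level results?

Below threshold, a 1:4 expander applies gain = (4−1)×(T − x) of attenuation.
(4−1) × 5 = 15 dB, so output = -22 − 15 = -37 dBFS.

-37 dBFS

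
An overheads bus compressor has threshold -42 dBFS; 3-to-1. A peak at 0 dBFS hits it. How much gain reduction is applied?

0 dBFS exceeds the threshold by 42 dB.
At 3:1, output sits 42/3 = 14 dB above threshold.
Gain reduction = 42 − 14 = 28 dB.

28 dB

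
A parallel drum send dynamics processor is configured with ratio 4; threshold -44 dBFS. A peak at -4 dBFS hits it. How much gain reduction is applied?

Overshoot = -4 − (-44) = 40 dB.
After 4:1 compression the overshoot becomes 40/4 = 10 dB.
Gain reduction = 40 − 10 = 30 dB.

30 dB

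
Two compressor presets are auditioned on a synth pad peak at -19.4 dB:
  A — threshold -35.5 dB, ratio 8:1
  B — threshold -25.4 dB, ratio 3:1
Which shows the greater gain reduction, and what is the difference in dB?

A: GR = 16.1 − 16.1/8 = 14.0875 dB.
B: GR = 6 − 6/3 = 4 dB.
Difference: 10.0875 dB in favour of A.

A, by 10.0875 dB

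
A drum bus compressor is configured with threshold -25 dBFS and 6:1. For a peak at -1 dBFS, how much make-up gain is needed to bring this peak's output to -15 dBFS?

Without make-up, output = threshold + overshoot/6 = -25 + 4 = -21 dBFS.
Gap to target: 6 dB.

6 dB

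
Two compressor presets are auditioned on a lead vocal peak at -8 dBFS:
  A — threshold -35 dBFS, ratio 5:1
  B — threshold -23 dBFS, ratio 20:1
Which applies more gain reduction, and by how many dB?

A: GR = 27 − 27/5 = 21.6 dB.
B: GR = 15 − 15/20 = 14.25 dB.
A reduces 7.35 dB more.

A, by 7.35 dB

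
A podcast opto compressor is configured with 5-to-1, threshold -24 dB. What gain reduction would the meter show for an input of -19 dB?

4 dB

The signal is 5 dB above threshold.
A 5:1 ratio leaves 1 dB of that excess.
So the signal is attenuated by 5 − 1 = 4 dB.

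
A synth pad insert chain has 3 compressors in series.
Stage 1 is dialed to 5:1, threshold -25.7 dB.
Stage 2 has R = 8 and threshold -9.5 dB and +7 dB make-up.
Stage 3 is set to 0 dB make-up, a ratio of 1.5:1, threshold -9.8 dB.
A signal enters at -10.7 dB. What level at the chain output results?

Stage 1: 15 dB above -25.7 dB, reduced 5:1 to 3 dB above → -22.7 dB.
Stage 2: -22.7 dB is at or below the -9.5 dB threshold — no compression; make-up brings it to -15.7 dB.
Stage 3: -15.7 dB is at or below the -9.8 dB threshold — no compression; output -15.7 dB.

-15.7 dB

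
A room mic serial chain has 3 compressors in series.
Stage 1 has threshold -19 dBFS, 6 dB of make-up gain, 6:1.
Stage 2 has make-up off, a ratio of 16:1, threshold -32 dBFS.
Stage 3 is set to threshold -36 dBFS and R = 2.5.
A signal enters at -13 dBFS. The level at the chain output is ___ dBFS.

-33.9 dBFS

Stage 1: -13 dBFS is 6 dB over -19 dBFS; at 6:1 that becomes 1 dB over, giving -18 dBFS; +6 dB make-up → -12 dBFS.
Stage 2: -12 dBFS is 20 dB over -32 dBFS; at 16:1 that becomes 1.25 dB over, giving -30.75 dBFS.
Stage 3: overshoot 5.25 dB → 5.25/2.5 = 2.1 dB → -33.9 dBFS.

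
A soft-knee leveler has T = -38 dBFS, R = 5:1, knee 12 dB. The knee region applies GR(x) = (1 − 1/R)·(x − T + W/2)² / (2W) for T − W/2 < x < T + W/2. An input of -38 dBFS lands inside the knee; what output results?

-39.2 dBFS

x − T + W/2 = -38 − (-38) + 6 = 6.
GR = (1 − 1/5) × 6² / 24 = 0.8 × 36 / 24 = 1.2 dB.
Output = -38 − 1.2 = -39.2 dBFS.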